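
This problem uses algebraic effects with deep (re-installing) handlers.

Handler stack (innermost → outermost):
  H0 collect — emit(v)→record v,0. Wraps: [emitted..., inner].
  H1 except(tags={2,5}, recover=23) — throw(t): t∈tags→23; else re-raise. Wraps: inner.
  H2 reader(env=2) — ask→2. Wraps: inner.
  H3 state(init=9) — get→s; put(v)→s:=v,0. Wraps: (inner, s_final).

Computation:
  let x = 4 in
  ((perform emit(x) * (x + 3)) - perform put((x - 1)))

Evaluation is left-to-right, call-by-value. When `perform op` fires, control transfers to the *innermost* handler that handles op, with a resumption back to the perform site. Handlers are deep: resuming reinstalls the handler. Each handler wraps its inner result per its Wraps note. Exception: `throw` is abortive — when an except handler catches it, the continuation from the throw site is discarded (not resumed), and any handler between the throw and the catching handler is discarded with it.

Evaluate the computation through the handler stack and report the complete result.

Step-by-step:
emit(4) @ H0 ⇒ out+=4
put(3) @ H3 ⇒ s:=3
H0 returns [4, 0]
H1 returns [4, 0]
H2 returns [4, 0]
H3 returns ([4, 0], 3)
= ([4, 0], 3)

Answer: ([4, 0], 3)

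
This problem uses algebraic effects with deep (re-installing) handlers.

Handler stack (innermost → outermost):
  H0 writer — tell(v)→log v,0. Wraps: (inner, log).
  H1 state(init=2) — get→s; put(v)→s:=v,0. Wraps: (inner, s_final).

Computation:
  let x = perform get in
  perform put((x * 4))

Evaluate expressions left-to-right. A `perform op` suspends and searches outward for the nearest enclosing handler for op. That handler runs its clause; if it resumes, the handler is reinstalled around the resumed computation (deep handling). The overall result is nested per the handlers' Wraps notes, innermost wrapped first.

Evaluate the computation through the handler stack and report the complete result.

Working:
get @ H1 ⇒ 2
put(8) @ H1 ⇒ s:=8
H0 returns (0, ())
H1 returns ((0, ()), 8)
= ((0, ()), 8)

Answer: ((0, ()), 8)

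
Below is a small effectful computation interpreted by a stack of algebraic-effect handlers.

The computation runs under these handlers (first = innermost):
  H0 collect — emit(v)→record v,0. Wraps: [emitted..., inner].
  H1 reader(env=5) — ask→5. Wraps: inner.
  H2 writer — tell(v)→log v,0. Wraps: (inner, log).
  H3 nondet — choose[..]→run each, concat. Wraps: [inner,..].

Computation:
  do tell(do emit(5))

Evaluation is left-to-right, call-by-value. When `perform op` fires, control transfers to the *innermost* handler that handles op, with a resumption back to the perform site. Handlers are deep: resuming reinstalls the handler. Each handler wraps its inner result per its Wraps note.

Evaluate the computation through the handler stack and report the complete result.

Step-by-step:
emit(5) @ H0 ⇒ out+=5
tell(0) @ H2 ⇒ log+=0
H0 returns [5, 0]
H1 returns [5, 0]
H2 returns ([5, 0], (0))
H3 returns [([5, 0], (0))]
= [([5, 0], (0))]

Answer: [([5, 0], (0))]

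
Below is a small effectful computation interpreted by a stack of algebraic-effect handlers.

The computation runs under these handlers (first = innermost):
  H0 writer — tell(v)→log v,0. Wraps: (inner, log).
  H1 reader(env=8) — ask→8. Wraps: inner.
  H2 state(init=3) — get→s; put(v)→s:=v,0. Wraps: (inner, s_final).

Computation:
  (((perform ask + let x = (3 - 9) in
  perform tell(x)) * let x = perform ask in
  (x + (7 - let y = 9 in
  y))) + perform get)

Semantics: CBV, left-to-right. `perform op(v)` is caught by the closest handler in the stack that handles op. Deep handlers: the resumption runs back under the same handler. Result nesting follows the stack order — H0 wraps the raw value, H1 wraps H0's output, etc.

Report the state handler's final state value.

Evaluation trace:
ask @ H1 ⇒ 8
tell(-6) @ H0 ⇒ log+=-6
ask @ H1 ⇒ 8
get @ H2 ⇒ 3
H0 returns (51, (-6))
H1 returns (51, (-6))
H2 returns ((51, (-6)), 3)
= ((51, (-6)), 3)

Answer: 3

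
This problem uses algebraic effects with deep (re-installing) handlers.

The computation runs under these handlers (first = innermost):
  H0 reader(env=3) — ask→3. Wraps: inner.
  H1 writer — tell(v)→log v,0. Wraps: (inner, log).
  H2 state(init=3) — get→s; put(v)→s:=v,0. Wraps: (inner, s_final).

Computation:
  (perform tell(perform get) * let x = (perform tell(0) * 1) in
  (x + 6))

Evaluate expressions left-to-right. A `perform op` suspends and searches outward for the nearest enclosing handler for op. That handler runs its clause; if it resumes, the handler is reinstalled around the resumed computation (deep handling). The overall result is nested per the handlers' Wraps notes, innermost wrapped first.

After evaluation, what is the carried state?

Answer: 3

Evaluation trace:
get @ H2 ⇒ 3
tell(3) @ H1 ⇒ log+=3
tell(0) @ H1 ⇒ log+=0
H0 returns 0
H1 returns (0, (3, 0))
H2 returns ((0, (3, 0)), 3)
= ((0, (3, 0)), 3)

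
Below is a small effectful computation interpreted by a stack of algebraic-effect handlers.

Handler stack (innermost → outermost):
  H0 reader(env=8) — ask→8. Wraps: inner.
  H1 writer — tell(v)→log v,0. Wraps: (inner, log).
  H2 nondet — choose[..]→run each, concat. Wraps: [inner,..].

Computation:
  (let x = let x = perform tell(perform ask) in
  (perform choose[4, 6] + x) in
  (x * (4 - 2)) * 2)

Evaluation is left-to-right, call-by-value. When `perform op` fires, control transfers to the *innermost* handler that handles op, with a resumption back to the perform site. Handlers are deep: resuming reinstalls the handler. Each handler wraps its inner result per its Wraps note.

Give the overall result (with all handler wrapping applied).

Answer: [(16, (8)), (24, (8))]

Evaluation trace:
ask @ H0 ⇒ 8
tell(8) @ H1 ⇒ log+=8
choose[4, 6] @ H2
  branch[0] choose=4:
    H0 returns 16
    H1 returns (16, (8))
    H2 returns [(16, (8))]
  branch[1] choose=6:
    H0 returns 24
    H1 returns (24, (8))
    H2 returns [(24, (8))]
= [(16, (8)), (24, (8))]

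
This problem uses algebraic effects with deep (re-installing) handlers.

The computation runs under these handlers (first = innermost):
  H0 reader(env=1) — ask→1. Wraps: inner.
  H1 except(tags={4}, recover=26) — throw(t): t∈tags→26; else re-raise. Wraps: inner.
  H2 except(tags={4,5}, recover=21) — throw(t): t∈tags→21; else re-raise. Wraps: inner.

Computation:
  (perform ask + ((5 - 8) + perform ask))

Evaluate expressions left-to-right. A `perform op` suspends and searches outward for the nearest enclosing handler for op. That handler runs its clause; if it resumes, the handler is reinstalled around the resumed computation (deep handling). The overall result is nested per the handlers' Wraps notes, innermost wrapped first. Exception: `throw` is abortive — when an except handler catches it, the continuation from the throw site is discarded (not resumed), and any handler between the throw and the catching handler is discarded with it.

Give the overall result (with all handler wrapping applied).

Evaluation trace:
ask @ H0 ⇒ 1
ask @ H0 ⇒ 1
H0 returns -1
H1 returns -1
H2 returns -1
= -1

Answer: -1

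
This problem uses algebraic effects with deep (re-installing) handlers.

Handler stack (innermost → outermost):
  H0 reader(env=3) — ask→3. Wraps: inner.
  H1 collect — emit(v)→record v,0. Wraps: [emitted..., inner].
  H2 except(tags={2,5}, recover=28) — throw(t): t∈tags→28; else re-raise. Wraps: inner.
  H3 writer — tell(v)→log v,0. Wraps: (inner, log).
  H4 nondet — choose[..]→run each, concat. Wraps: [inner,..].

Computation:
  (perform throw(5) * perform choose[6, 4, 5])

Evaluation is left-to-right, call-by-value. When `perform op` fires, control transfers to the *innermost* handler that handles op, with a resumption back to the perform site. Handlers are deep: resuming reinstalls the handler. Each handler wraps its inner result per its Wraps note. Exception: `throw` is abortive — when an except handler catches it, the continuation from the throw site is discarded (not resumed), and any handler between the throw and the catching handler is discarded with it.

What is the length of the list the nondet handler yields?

Evaluation trace:
throw(5) @ H2 caught ⇒ 28
H3 returns (28, ())
H4 returns [(28, ())]
= [(28, ())]

Answer: 1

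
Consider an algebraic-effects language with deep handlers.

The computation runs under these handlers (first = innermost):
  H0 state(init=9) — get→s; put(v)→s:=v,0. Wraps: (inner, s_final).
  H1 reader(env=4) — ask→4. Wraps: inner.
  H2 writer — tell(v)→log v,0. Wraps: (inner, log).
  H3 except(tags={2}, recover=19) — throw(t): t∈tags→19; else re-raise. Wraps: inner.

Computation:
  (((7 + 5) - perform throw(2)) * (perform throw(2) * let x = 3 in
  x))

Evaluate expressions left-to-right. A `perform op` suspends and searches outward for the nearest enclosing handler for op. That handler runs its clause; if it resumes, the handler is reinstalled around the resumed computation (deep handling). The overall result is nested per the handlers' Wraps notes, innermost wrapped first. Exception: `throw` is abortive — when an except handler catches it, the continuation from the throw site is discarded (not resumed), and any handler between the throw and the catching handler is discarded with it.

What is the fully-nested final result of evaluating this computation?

Evaluation trace:
throw(2) @ H3 caught ⇒ 19
= 19

Answer: 19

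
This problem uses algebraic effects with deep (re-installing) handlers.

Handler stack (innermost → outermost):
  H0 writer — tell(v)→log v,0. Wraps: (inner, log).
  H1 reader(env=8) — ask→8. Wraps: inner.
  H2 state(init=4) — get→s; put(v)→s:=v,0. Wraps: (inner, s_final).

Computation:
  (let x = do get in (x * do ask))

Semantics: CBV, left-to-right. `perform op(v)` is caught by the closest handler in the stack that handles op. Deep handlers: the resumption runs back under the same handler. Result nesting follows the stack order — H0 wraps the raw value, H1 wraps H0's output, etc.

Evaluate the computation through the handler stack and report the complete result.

Answer: ((32, ()), 4)

Working:
get @ H2 ⇒ 4
ask @ H1 ⇒ 8
H0 returns (32, ())
H1 returns (32, ())
H2 returns ((32, ()), 4)
= ((32, ()), 4)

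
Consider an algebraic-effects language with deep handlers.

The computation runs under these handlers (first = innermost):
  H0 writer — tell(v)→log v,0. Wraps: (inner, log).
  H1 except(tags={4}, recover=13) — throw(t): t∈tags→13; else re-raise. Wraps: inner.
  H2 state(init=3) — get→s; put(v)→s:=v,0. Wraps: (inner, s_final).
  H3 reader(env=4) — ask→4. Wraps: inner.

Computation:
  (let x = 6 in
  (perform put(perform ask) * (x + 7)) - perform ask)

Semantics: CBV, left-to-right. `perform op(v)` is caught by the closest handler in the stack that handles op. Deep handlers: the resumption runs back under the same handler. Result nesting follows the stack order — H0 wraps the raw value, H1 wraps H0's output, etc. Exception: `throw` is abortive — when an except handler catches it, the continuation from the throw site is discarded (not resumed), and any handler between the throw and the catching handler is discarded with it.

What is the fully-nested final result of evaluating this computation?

Answer: ((-4, ()), 4)

Step-by-step:
ask @ H3 ⇒ 4
put(4) @ H2 ⇒ s:=4
ask @ H3 ⇒ 4
H0 returns (-4, ())
H1 returns (-4, ())
H2 returns ((-4, ()), 4)
H3 returns ((-4, ()), 4)
= ((-4, ()), 4)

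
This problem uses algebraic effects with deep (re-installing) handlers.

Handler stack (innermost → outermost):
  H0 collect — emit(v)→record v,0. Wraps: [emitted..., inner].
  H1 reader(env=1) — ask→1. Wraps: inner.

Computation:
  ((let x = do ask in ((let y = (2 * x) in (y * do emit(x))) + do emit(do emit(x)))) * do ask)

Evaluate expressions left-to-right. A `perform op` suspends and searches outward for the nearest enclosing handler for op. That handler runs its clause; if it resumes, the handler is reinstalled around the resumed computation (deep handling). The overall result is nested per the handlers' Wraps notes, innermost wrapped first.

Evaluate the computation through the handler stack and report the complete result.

Step-by-step:
ask @ H1 ⇒ 1
emit(1) @ H0 ⇒ out+=1
emit(1) @ H0 ⇒ out+=1
emit(0) @ H0 ⇒ out+=0
ask @ H1 ⇒ 1
H0 returns [1, 1, 0, 0]
H1 returns [1, 1, 0, 0]
= [1, 1, 0, 0]

Answer: [1, 1, 0, 0]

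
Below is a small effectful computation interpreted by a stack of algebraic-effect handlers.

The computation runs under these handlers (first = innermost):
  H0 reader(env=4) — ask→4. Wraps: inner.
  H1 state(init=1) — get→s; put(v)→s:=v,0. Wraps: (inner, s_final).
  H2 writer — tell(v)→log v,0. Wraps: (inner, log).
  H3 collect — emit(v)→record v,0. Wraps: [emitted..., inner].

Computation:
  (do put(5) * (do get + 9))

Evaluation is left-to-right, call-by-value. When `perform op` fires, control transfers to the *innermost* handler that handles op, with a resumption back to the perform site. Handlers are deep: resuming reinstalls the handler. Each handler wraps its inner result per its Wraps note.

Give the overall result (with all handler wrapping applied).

Evaluation trace:
put(5) @ H1 ⇒ s:=5
get @ H1 ⇒ 5
H0 returns 0
H1 returns (0, 5)
H2 returns ((0, 5), ())
H3 returns [((0, 5), ())]
= [((0, 5), ())]

Answer: [((0, 5), ())]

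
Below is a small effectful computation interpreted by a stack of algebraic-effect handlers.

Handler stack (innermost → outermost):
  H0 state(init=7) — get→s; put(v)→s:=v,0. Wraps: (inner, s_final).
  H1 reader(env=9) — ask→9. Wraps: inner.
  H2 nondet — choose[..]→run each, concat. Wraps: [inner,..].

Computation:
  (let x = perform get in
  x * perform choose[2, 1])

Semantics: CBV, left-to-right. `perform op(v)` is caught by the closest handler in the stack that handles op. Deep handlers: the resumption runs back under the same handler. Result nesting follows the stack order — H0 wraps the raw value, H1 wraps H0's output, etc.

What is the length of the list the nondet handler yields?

Answer: 2

Working:
get @ H0 ⇒ 7
choose[2, 1] @ H2
  branch[0] choose=2:
    H0 returns (14, 7)
    H1 returns (14, 7)
    H2 returns [(14, 7)]
  branch[1] choose=1:
    H0 returns (7, 7)
    H1 returns (7, 7)
    H2 returns [(7, 7)]
= [(14, 7), (7, 7)]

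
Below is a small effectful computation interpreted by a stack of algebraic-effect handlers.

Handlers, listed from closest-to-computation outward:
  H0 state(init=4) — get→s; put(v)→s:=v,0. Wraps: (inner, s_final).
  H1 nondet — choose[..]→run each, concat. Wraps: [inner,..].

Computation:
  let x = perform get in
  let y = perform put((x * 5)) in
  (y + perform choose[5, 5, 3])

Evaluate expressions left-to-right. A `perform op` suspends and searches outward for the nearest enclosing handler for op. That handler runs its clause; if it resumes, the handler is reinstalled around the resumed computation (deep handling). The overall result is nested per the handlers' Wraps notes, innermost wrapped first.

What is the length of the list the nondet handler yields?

Step-by-step:
get @ H0 ⇒ 4
put(20) @ H0 ⇒ s:=20
choose[5, 5, 3] @ H1
  branch[0] choose=5:
    H0 returns (5, 20)
    H1 returns [(5, 20)]
  branch[1] choose=5:
    H0 returns (5, 20)
    H1 returns [(5, 20)]
  branch[2] choose=3:
    H0 returns (3, 20)
    H1 returns [(3, 20)]
= [(5, 20), (5, 20), (3, 20)]

Answer: 3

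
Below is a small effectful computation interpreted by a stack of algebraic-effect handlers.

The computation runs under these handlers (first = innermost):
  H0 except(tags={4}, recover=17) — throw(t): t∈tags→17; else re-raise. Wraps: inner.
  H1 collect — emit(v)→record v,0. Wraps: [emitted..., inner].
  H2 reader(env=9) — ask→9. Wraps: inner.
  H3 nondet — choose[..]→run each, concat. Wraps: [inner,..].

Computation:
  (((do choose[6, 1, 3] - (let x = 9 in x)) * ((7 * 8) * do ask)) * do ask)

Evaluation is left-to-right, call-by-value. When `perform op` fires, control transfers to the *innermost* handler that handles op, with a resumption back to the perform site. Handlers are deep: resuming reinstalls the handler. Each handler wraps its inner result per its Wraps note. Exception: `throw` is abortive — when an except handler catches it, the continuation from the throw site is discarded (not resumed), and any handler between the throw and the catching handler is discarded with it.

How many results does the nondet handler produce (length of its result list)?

Working:
choose[6, 1, 3] @ H3
  branch[0] choose=6:
    ask @ H2 ⇒ 9
    ask @ H2 ⇒ 9
    H0 returns -13608
    H1 returns [-13608]
    H2 returns [-13608]
    H3 returns [[-13608]]
  branch[1] choose=1:
    ask @ H2 ⇒ 9
    ask @ H2 ⇒ 9
    H0 returns -36288
    H1 returns [-36288]
    H2 returns [-36288]
    H3 returns [[-36288]]
  branch[2] choose=3:
    ask @ H2 ⇒ 9
    ask @ H2 ⇒ 9
    H0 returns -27216
    H1 returns [-27216]
    H2 returns [-27216]
    H3 returns [[-27216]]
= [[-13608], [-36288], [-27216]]

Answer: 3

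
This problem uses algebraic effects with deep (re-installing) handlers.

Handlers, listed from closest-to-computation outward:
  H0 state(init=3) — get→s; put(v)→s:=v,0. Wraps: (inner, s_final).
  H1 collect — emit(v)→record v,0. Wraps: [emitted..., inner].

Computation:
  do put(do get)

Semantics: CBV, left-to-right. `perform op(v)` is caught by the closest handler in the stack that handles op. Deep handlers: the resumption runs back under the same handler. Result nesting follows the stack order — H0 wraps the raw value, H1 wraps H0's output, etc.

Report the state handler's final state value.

Evaluation trace:
get @ H0 ⇒ 3
put(3) @ H0 ⇒ s:=3
H0 returns (0, 3)
H1 returns [(0, 3)]
= [(0, 3)]

Answer: 3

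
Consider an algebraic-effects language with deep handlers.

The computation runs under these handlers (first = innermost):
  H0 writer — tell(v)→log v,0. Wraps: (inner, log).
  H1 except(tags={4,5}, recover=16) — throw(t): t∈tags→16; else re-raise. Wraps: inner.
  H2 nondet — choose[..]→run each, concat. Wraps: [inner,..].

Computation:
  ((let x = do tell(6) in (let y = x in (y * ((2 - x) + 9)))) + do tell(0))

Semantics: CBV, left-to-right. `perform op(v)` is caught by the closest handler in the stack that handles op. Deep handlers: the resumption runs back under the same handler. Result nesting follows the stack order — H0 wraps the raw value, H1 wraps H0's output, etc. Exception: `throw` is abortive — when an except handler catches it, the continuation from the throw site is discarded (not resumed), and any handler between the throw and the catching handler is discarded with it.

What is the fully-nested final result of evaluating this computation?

Working:
tell(6) @ H0 ⇒ log+=6
tell(0) @ H0 ⇒ log+=0
H0 returns (0, (6, 0))
H1 returns (0, (6, 0))
H2 returns [(0, (6, 0))]
= [(0, (6, 0))]

Answer: [(0, (6, 0))]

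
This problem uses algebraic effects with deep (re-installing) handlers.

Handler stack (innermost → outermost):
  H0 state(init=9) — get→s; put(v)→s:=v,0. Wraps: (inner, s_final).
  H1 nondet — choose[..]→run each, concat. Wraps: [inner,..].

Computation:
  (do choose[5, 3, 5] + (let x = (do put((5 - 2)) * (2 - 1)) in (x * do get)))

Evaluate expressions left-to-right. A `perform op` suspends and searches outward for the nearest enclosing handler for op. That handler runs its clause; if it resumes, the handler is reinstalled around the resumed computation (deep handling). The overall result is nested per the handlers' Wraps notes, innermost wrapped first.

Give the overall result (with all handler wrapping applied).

Answer: [(5, 3), (3, 3), (5, 3)]

Evaluation trace:
choose[5, 3, 5] @ H1
  branch[0] choose=5:
    put(3) @ H0 ⇒ s:=3
    get @ H0 ⇒ 3
    H0 returns (5, 3)
    H1 returns [(5, 3)]
  branch[1] choose=3:
    put(3) @ H0 ⇒ s:=3
    get @ H0 ⇒ 3
    H0 returns (3, 3)
    H1 returns [(3, 3)]
  branch[2] choose=5:
    put(3) @ H0 ⇒ s:=3
    get @ H0 ⇒ 3
    H0 returns (5, 3)
    H1 returns [(5, 3)]
= [(5, 3), (3, 3), (5, 3)]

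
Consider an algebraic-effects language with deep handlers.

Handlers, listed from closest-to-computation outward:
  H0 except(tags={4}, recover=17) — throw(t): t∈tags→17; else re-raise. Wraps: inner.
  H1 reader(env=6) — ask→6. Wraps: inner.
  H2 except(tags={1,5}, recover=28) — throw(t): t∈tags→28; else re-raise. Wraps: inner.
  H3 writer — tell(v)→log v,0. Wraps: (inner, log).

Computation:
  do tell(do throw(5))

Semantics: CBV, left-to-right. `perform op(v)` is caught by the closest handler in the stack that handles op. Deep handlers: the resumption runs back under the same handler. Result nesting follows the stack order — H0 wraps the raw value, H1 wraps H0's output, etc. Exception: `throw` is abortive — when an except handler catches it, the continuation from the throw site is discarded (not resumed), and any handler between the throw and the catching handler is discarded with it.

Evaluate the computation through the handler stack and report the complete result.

Answer: (28, ())

Working:
throw(5) @ H0 re-raised
throw(5) @ H2 caught ⇒ 28
H3 returns (28, ())
= (28, ())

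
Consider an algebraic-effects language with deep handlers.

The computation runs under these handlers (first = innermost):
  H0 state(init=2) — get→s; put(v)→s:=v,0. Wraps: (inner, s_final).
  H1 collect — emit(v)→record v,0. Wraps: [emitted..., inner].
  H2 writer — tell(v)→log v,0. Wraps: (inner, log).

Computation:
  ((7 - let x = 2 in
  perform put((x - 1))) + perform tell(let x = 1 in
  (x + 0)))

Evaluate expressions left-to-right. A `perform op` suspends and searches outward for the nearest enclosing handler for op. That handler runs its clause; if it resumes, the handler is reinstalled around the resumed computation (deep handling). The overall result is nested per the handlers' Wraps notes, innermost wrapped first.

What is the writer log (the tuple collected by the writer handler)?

Working:
put(1) @ H0 ⇒ s:=1
tell(1) @ H2 ⇒ log+=1
H0 returns (7, 1)
H1 returns [(7, 1)]
H2 returns ([(7, 1)], (1))
= ([(7, 1)], (1))

Answer: (1)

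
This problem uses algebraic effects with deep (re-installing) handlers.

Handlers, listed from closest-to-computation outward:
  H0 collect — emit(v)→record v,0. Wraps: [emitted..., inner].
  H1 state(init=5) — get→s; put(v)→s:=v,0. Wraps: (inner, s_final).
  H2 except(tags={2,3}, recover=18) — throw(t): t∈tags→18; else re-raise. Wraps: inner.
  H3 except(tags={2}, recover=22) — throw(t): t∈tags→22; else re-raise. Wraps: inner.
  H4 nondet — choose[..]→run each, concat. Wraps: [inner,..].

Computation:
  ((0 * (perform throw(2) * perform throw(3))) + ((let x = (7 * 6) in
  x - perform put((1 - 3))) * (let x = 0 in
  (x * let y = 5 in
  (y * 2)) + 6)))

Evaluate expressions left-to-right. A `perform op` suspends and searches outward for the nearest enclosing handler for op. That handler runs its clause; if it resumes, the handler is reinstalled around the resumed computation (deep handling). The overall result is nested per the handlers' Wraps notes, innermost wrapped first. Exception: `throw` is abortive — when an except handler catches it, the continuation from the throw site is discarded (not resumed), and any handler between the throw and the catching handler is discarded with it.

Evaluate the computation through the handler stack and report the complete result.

Evaluation trace:
throw(2) @ H2 caught ⇒ 18
H3 returns 18
H4 returns [18]
= [18]

Answer: [18]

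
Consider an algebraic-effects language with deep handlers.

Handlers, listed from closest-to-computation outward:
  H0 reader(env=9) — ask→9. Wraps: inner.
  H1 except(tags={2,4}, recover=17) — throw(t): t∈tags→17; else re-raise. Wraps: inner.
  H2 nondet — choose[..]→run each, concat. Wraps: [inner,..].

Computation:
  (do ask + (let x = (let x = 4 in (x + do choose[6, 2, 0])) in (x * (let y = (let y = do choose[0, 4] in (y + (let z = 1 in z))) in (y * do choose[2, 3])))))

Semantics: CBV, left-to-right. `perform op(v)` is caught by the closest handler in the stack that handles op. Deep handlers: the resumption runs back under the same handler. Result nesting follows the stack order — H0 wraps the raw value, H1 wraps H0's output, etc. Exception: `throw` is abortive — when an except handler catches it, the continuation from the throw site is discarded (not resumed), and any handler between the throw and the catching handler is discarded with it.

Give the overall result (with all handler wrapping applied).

Evaluation trace:
ask @ H0 ⇒ 9
choose[6, 2, 0] @ H2
  branch[0] choose=6:
    choose[0, 4] @ H2
      branch[0] choose=0:
        choose[2, 3] @ H2
          branch[0] choose=2:
            H0 returns 29
            H1 returns 29
            H2 returns [29]
          branch[1] choose=3:
            H0 returns 39
            H1 returns 39
            H2 returns [39]
      branch[1] choose=4:
        choose[2, 3] @ H2
          branch[0] choose=2:
            H0 returns 109
            H1 returns 109
            H2 returns [109]
          branch[1] choose=3:
            H0 returns 159
            H1 returns 159
            H2 returns [159]
  branch[1] choose=2:
    choose[0, 4] @ H2
      branch[0] choose=0:
        choose[2, 3] @ H2
          branch[0] choose=2:
            H0 returns 21
            H1 returns 21
            H2 returns [21]
          branch[1] choose=3:
            H0 returns 27
            H1 returns 27
            H2 returns [27]
      branch[1] choose=4:
        choose[2, 3] @ H2
          branch[0] choose=2:
            H0 returns 69
            H1 returns 69
            H2 returns [69]
          branch[1] choose=3:
            H0 returns 99
            H1 returns 99
            H2 returns [99]
  branch[2] choose=0:
    choose[0, 4] @ H2
      branch[0] choose=0:
        choose[2, 3] @ H2
          branch[0] choose=2:
            H0 returns 17
            H1 returns 17
            H2 returns [17]
          branch[1] choose=3:
            H0 returns 21
            H1 returns 21
            H2 returns [21]
      branch[1] choose=4:
        choose[2, 3] @ H2
          branch[0] choose=2:
            H0 returns 49
            H1 returns 49
            H2 returns [49]
          branch[1] choose=3:
            H0 returns 69
            H1 returns 69
            H2 returns [69]
= [29, 39, 109, 159, 21, 27, 69, 99, 17, 21, 49, 69]

Answer: [29, 39, 109, 159, 21, 27, 69, 99, 17, 21, 49, 69]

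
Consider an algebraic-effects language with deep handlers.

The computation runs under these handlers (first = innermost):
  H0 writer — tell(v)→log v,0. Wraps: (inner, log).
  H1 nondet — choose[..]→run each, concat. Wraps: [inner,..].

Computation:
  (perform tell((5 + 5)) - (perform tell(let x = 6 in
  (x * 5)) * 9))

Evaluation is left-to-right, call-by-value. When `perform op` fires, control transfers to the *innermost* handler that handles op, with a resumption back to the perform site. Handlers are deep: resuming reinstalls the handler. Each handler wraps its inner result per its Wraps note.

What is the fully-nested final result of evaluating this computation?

Evaluation trace:
tell(10) @ H0 ⇒ log+=10
tell(30) @ H0 ⇒ log+=30
H0 returns (0, (10, 30))
H1 returns [(0, (10, 30))]
= [(0, (10, 30))]

Answer: [(0, (10, 30))]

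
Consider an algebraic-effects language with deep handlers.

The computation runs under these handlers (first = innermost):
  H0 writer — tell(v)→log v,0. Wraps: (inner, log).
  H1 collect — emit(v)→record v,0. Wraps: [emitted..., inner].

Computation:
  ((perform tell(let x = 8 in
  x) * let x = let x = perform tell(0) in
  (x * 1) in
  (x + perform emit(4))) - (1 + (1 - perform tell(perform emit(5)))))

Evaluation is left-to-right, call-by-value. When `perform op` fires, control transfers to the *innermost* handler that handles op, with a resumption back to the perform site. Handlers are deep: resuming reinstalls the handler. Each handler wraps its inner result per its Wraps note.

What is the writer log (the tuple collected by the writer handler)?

Working:
tell(8) @ H0 ⇒ log+=8
tell(0) @ H0 ⇒ log+=0
emit(4) @ H1 ⇒ out+=4
emit(5) @ H1 ⇒ out+=5
tell(0) @ H0 ⇒ log+=0
H0 returns (-2, (8, 0, 0))
H1 returns [4, 5, (-2, (8, 0, 0))]
= [4, 5, (-2, (8, 0, 0))]

Answer: (8, 0, 0)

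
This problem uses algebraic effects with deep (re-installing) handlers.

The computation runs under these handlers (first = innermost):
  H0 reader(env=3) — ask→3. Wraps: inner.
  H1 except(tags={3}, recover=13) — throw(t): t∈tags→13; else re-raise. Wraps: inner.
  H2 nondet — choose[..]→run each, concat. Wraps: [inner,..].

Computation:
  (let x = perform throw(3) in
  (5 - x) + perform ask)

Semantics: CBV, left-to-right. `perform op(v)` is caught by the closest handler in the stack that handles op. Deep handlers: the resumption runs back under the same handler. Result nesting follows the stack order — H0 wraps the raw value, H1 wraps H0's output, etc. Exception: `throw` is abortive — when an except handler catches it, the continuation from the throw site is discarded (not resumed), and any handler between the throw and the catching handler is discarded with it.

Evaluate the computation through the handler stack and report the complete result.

Step-by-step:
throw(3) @ H1 caught ⇒ 13
H2 returns [13]
= [13]

Answer: [13]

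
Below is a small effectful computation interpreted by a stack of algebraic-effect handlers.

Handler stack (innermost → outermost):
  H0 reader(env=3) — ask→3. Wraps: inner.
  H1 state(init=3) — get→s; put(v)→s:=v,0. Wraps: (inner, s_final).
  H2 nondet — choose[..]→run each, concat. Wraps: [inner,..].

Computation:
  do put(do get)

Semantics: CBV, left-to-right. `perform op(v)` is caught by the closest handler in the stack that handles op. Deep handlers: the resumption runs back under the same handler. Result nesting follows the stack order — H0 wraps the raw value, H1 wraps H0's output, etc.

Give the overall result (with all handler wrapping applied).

Answer: [(0, 3)]

Evaluation trace:
get @ H1 ⇒ 3
put(3) @ H1 ⇒ s:=3
H0 returns 0
H1 returns (0, 3)
H2 returns [(0, 3)]
= [(0, 3)]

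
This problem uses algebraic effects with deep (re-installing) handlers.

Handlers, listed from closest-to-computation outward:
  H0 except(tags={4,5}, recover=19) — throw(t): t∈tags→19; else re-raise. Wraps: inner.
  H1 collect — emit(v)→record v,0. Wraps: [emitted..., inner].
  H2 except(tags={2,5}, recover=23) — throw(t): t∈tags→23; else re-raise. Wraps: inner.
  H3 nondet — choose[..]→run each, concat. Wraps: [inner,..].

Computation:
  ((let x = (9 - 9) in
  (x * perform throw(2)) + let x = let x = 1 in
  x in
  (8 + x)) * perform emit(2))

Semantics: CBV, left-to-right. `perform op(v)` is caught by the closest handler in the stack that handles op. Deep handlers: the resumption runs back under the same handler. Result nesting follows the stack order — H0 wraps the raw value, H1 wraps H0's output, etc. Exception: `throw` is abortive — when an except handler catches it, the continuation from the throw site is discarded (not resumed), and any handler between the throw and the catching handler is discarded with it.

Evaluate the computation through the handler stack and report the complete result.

Working:
throw(2) @ H0 re-raised
throw(2) @ H2 caught ⇒ 23
H3 returns [23]
= [23]

Answer: [23]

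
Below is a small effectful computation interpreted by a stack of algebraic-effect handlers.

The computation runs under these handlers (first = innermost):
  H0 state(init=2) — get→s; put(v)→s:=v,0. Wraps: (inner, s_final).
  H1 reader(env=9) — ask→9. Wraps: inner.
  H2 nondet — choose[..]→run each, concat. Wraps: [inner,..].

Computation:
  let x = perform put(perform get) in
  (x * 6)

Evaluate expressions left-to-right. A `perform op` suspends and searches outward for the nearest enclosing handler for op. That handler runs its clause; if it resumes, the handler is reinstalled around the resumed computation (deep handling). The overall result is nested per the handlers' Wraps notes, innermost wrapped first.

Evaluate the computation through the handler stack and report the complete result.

Answer: [(0, 2)]

Step-by-step:
get @ H0 ⇒ 2
put(2) @ H0 ⇒ s:=2
H0 returns (0, 2)
H1 returns (0, 2)
H2 returns [(0, 2)]
= [(0, 2)]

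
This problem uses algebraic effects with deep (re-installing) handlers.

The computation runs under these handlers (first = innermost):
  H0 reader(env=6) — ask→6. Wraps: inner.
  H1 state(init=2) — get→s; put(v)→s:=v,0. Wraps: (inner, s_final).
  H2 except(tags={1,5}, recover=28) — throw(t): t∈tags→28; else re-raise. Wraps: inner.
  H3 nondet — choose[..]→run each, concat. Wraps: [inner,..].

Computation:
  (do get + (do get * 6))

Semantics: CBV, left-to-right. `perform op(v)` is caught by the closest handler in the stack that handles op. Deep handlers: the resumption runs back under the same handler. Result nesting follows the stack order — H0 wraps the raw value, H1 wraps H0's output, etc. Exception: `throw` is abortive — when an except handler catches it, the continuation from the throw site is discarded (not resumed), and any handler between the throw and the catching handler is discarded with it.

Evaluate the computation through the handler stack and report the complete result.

Answer: [(14, 2)]

Working:
get @ H1 ⇒ 2
get @ H1 ⇒ 2
H0 returns 14
H1 returns (14, 2)
H2 returns (14, 2)
H3 returns [(14, 2)]
= [(14, 2)]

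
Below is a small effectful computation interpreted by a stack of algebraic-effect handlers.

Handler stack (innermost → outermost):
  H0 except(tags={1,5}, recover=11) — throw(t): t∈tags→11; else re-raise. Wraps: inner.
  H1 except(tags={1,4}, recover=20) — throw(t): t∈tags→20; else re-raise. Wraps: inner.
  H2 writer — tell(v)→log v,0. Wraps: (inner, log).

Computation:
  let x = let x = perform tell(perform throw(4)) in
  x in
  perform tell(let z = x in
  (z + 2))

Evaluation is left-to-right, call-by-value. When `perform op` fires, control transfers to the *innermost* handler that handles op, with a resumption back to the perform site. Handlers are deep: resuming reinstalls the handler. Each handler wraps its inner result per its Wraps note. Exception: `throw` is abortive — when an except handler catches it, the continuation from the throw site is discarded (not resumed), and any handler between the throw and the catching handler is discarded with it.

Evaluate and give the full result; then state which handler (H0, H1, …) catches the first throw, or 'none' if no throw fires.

Answer: (20, ()) ; first throw caught by: H1

Evaluation trace:
throw(4) @ H0 re-raised
throw(4) @ H1 caught ⇒ 20
H2 returns (20, ())
= (20, ())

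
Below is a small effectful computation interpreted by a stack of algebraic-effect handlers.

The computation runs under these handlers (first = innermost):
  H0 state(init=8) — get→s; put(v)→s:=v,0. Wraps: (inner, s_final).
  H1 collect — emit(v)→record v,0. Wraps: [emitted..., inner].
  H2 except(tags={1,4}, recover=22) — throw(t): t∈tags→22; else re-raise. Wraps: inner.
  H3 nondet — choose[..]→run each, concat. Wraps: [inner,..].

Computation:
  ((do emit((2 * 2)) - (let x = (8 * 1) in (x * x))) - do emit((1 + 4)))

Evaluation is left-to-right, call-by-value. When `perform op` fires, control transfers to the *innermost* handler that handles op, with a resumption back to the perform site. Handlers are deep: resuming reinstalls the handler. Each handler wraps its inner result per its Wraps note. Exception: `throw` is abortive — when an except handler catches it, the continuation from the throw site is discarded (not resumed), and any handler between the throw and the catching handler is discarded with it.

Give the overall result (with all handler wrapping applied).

Working:
emit(4) @ H1 ⇒ out+=4
emit(5) @ H1 ⇒ out+=5
H0 returns (-64, 8)
H1 returns [4, 5, (-64, 8)]
H2 returns [4, 5, (-64, 8)]
H3 returns [[4, 5, (-64, 8)]]
= [[4, 5, (-64, 8)]]

Answer: [[4, 5, (-64, 8)]]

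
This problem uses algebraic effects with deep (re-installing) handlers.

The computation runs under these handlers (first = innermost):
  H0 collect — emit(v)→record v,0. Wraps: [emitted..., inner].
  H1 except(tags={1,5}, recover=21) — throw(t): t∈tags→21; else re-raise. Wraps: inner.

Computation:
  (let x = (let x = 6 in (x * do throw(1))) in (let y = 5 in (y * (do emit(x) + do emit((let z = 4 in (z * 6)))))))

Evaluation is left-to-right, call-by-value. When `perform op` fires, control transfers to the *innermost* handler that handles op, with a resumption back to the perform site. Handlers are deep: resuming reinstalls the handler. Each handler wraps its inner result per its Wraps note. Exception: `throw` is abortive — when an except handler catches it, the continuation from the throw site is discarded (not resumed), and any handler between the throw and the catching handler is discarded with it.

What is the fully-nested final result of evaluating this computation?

Answer: 21

Step-by-step:
throw(1) @ H1 caught ⇒ 21
= 21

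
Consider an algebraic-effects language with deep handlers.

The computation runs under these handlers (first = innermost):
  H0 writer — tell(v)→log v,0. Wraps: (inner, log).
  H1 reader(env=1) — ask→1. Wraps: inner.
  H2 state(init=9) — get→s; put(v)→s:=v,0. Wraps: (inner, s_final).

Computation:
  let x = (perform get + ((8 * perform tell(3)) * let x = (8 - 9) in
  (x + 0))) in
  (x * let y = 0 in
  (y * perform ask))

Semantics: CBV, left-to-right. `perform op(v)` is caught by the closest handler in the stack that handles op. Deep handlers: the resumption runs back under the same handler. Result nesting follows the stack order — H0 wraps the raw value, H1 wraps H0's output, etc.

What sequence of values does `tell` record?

Evaluation trace:
get @ H2 ⇒ 9
tell(3) @ H0 ⇒ log+=3
ask @ H1 ⇒ 1
H0 returns (0, (3))
H1 returns (0, (3))
H2 returns ((0, (3)), 9)
= ((0, (3)), 9)

Answer: (3)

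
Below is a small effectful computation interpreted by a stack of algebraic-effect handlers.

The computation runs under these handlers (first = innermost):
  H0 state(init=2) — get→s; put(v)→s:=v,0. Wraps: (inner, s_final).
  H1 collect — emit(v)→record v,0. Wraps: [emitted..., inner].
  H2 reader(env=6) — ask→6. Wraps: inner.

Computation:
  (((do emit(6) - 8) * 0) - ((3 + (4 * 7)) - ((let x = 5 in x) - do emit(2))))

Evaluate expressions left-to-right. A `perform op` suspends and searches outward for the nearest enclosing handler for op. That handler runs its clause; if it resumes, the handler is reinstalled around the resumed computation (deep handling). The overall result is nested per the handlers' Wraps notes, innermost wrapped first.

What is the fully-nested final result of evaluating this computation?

Answer: [6, 2, (-26, 2)]

Evaluation trace:
emit(6) @ H1 ⇒ out+=6
emit(2) @ H1 ⇒ out+=2
H0 returns (-26, 2)
H1 returns [6, 2, (-26, 2)]
H2 returns [6, 2, (-26, 2)]
= [6, 2, (-26, 2)]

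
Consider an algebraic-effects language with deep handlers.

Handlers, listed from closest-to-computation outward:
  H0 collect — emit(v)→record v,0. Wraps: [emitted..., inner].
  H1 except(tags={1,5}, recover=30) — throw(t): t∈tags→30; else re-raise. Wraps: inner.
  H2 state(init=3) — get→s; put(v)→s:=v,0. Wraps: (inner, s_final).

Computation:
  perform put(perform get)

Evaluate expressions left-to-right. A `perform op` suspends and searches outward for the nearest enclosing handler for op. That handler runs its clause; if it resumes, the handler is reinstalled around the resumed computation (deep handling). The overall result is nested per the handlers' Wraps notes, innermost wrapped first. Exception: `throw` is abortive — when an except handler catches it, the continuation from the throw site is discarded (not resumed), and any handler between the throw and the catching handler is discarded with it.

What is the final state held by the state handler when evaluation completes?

Answer: 3

Evaluation trace:
get @ H2 ⇒ 3
put(3) @ H2 ⇒ s:=3
H0 returns [0]
H1 returns [0]
H2 returns ([0], 3)
= ([0], 3)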